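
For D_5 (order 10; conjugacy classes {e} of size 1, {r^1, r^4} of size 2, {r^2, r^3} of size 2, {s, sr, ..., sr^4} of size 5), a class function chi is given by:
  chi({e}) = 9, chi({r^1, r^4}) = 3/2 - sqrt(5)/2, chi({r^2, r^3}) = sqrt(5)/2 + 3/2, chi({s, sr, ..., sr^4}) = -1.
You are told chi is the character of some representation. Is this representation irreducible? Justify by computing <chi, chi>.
Not irreducible (reducible): <chi, chi> = 10 > 1.

Justification: <chi, chi> = (1/|G|) sum_C |C| * |chi(C)|^2 = (1/10)[1*|9|^2 + 2*|3/2 - sqrt(5)/2|^2 + 2*|sqrt(5)/2 + 3/2|^2 + 5*|-1|^2]
  = (1/10)[(81) + (7 - 3*sqrt(5)) + (3*sqrt(5) + 7) + (5)] = 100/10 = 10.
A character is irreducible iff <chi, chi> = 1, so this representation is reducible.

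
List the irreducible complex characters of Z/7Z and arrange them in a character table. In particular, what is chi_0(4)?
Character table of Z/7Z (irreps indexed chi_0,...,chi_6 with chi_k(m) = zeta_7^(k*m), zeta_7 = exp(2*pi*i/7)):
  irrep \ class  {0} (size 1)  {1} (size 1)    {2} (size 1)    {3} (size 1)    {4} (size 1)    {5} (size 1)    {6} (size 1)  
  chi_0          1             1               1               1               1               1               1             
  chi_1          1             exp(2*I*pi/7)   exp(4*I*pi/7)   exp(6*I*pi/7)   exp(-6*I*pi/7)  exp(-4*I*pi/7)  exp(-2*I*pi/7)
  chi_2          1             exp(4*I*pi/7)   exp(-6*I*pi/7)  exp(-2*I*pi/7)  exp(2*I*pi/7)   exp(6*I*pi/7)   exp(-4*I*pi/7)
  chi_3          1             exp(6*I*pi/7)   exp(-2*I*pi/7)  exp(4*I*pi/7)   exp(-4*I*pi/7)  exp(2*I*pi/7)   exp(-6*I*pi/7)
  chi_4          1             exp(-6*I*pi/7)  exp(2*I*pi/7)   exp(-4*I*pi/7)  exp(4*I*pi/7)   exp(-2*I*pi/7)  exp(6*I*pi/7) 
  chi_5          1             exp(-4*I*pi/7)  exp(6*I*pi/7)   exp(2*I*pi/7)   exp(-2*I*pi/7)  exp(-6*I*pi/7)  exp(4*I*pi/7) 
  chi_6          1             exp(-2*I*pi/7)  exp(-4*I*pi/7)  exp(-6*I*pi/7)  exp(6*I*pi/7)   exp(4*I*pi/7)   exp(2*I*pi/7) 

Spot check: chi_0(4) = zeta_7^(0*4) = zeta_7^0 = 1.

Z/7Z is abelian, so all 7 irreducible complex representations are 1-dimensional. They are given by chi_k(m) = zeta_7^(k*m) for k = 0,...,6. Row orthogonality: sum_m chi_k(m) conj(chi_l(m)) = 7 * [k = l].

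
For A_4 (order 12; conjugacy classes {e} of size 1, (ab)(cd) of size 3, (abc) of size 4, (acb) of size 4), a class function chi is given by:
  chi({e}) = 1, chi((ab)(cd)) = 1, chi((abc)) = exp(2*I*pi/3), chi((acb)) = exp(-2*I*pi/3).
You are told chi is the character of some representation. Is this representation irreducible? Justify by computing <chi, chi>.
Irreducible: <chi, chi> = 1.

Derivation: <chi, chi> = (1/|G|) sum_C |C| * |chi(C)|^2 = (1/12)[1*|1|^2 + 3*|1|^2 + 4*|exp(2*I*pi/3)|^2 + 4*|exp(-2*I*pi/3)|^2]
  = (1/12)[(1) + (3) + (4) + (4)] = 12/12 = 1.
(Exp terms are combined using exp(i*s)*conj(exp(i*t)) = exp(i*(s-t)), and sums of them are collapsed using the identity that for every m > 1 the m distinct m-th roots of unity sum to 0, e.g. 1 + exp(2*I*pi/3) + exp(-2*I*pi/3) = 0.)
A character is irreducible iff <chi, chi> = 1, so this representation is irreducible.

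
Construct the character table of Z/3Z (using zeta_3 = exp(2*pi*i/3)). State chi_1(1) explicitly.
Character table of Z/3Z (irreps indexed chi_0,...,chi_2 with chi_k(m) = zeta_3^(k*m), zeta_3 = exp(2*pi*i/3)):
  irrep \ class  {0} (size 1)  {1} (size 1)    {2} (size 1)  
  chi_0          1             1               1             
  chi_1          1             exp(2*I*pi/3)   exp(-2*I*pi/3)
  chi_2          1             exp(-2*I*pi/3)  exp(2*I*pi/3) 

Spot check: chi_1(1) = zeta_3^(1*1) = zeta_3^1 = exp(2*I*pi/3).

Z/3Z is abelian, so all 3 irreducible complex representations are 1-dimensional. They are given by chi_k(m) = zeta_3^(k*m) for k = 0,...,2. Row orthogonality: sum_m chi_k(m) conj(chi_l(m)) = 3 * [k = l].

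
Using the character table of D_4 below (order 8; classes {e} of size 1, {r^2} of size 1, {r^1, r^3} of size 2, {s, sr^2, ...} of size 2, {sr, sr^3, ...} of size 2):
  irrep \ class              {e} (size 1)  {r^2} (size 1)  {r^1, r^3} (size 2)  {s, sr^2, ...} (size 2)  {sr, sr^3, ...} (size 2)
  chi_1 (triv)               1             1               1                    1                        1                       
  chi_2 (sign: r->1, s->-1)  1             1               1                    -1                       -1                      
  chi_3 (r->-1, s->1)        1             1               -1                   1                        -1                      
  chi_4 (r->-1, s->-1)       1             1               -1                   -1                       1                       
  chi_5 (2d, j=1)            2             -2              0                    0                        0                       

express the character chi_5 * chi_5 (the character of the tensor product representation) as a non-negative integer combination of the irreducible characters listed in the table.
chi_5 tensor chi_5 = chi_1 + chi_2 + chi_3 + chi_4 (all other irreducibles have multiplicity 0).

Details: The character of a tensor product is the pointwise product (chi_5 * chi_5)(C) = chi_5(C) * chi_5(C):
  {e}: (2)*(2), {r^2}: (-2)*(-2), {r^1, r^3}: (0)*(0), {s, sr^2, ...}: (0)*(0), {sr, sr^3, ...}: (0)*(0)
so (chi_5 * chi_5) takes values
  {e} -> 4, {r^2} -> 4, {r^1, r^3} -> 0, {s, sr^2, ...} -> 0, {sr, sr^3, ...} -> 0.
Now take the inner product of this character with each irreducible chi from the table, <chi_5*chi_5, chi> = (1/8) sum_C |C| (chi_5*chi_5)(C) conj(chi(C)):
  <chi_5*chi_5, chi_1> = (1/8)[1*(4)*conj(1) + 1*(4)*conj(1) + 2*(0)*conj(1) + 2*(0)*conj(1) + 2*(0)*conj(1)]
      = (1/8)[(4) + (4) + (0) + (0) + (0)] = 8/8 = 1
  <chi_5*chi_5, chi_2> = (1/8)[1*(4)*conj(1) + 1*(4)*conj(1) + 2*(0)*conj(1) + 2*(0)*conj(-1) + 2*(0)*conj(-1)]
      = (1/8)[(4) + (4) + (0) + (0) + (0)] = 8/8 = 1
  <chi_5*chi_5, chi_3> = (1/8)[1*(4)*conj(1) + 1*(4)*conj(1) + 2*(0)*conj(-1) + 2*(0)*conj(1) + 2*(0)*conj(-1)]
      = (1/8)[(4) + (4) + (0) + (0) + (0)] = 8/8 = 1
  <chi_5*chi_5, chi_4> = (1/8)[1*(4)*conj(1) + 1*(4)*conj(1) + 2*(0)*conj(-1) + 2*(0)*conj(-1) + 2*(0)*conj(1)]
      = (1/8)[(4) + (4) + (0) + (0) + (0)] = 8/8 = 1
  <chi_5*chi_5, chi_5> = (1/8)[1*(4)*conj(2) + 1*(4)*conj(-2) + 2*(0)*conj(0) + 2*(0)*conj(0) + 2*(0)*conj(0)]
      = (1/8)[(8) + (-8) + (0) + (0) + (0)] = 0/8 = 0
Hence the multiplicities are chi_1: 1, chi_2: 1, chi_3: 1, chi_4: 1. Dimension check: dim(chi_5)*dim(chi_5) = 2*2 = 4 and sum (mult * dim) = 1*1 + 1*1 + 1*1 + 1*1 = 4.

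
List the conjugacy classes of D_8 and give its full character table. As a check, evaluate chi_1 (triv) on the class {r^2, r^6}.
Conjugacy classes: {e} of size 1, {r^4} of size 1, {r^1, r^7} of size 2, {r^2, r^6} of size 2, {r^3, r^5} of size 2, {s, sr^2, ...} of size 4, {sr, sr^3, ...} of size 4.
Character table:
  irrep \ class              {e} (size 1)  {r^4} (size 1)  {r^1, r^7} (size 2)  {r^2, r^6} (size 2)  {r^3, r^5} (size 2)  {s, sr^2, ...} (size 4)  {sr, sr^3, ...} (size 4)
  chi_1 (triv)               1             1               1                    1                    1                    1                        1                       
  chi_2 (sign: r->1, s->-1)  1             1               1                    1                    1                    -1                       -1                      
  chi_3 (r->-1, s->1)        1             1               -1                   1                    -1                   1                        -1                      
  chi_4 (r->-1, s->-1)       1             1               -1                   1                    -1                   -1                       1                       
  chi_5 (2d, j=1)            2             -2              sqrt(2)              0                    -sqrt(2)             0                        0                       
  chi_6 (2d, j=2)            2             2               0                    -2                   0                    0                        0                       
  chi_7 (2d, j=3)            2             -2              -sqrt(2)             0                    sqrt(2)              0                        0                       

Spot check: chi_1 (triv) on {r^2, r^6} = 1.

Argument: D_8 has order 2*8 = 16 with 7 conjugacy classes, hence 7 irreducibles. Sum of squared dims 1 + 1 + 1 + 1 + 4 + 4 + 4 = 16 = |G|. Linear characters come from the abelianisation; the 2-dimensional irreps have character r^k -> 2*cos(2*pi*j*k/8), reflections -> 0.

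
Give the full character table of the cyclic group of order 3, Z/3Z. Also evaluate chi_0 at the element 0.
Character table of Z/3Z (irreps indexed chi_0,...,chi_2 with chi_k(m) = zeta_3^(k*m), zeta_3 = exp(2*pi*i/3)):
  irrep \ class  {0} (size 1)  {1} (size 1)    {2} (size 1)  
  chi_0          1             1               1             
  chi_1          1             exp(2*I*pi/3)   exp(-2*I*pi/3)
  chi_2          1             exp(-2*I*pi/3)  exp(2*I*pi/3) 

Spot check: chi_0(0) = zeta_3^(0*0) = zeta_3^0 = 1.

Working: Z/3Z is abelian, so all 3 irreducible complex representations are 1-dimensional. They are given by chi_k(m) = zeta_3^(k*m) for k = 0,...,2. Row orthogonality: sum_m chi_k(m) conj(chi_l(m)) = 3 * [k = l].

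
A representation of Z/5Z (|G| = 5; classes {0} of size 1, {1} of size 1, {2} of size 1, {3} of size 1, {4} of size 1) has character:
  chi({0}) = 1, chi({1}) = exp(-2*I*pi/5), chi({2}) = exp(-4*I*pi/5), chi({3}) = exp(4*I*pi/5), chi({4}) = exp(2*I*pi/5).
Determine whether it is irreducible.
Irreducible: <chi, chi> = 1.

Explanation: <chi, chi> = (1/|G|) sum_C |C| * |chi(C)|^2 = (1/5)[1*|1|^2 + 1*|exp(-2*I*pi/5)|^2 + 1*|exp(-4*I*pi/5)|^2 + 1*|exp(4*I*pi/5)|^2 + 1*|exp(2*I*pi/5)|^2]
  = (1/5)[(1) + (1) + (1) + (1) + (1)] = 5/5 = 1.
(Exp terms are combined using exp(i*s)*conj(exp(i*t)) = exp(i*(s-t)), and sums of them are collapsed using the identity that for every m > 1 the m distinct m-th roots of unity sum to 0, e.g. 1 + exp(2*I*pi/3) + exp(-2*I*pi/3) = 0.)
A character is irreducible iff <chi, chi> = 1, so this representation is irreducible.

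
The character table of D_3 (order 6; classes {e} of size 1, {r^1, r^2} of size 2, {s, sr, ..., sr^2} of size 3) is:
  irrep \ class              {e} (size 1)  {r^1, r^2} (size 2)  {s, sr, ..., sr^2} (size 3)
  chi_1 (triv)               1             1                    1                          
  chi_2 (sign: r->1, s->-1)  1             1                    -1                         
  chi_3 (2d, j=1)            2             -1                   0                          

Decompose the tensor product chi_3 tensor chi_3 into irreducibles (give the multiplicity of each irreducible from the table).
chi_3 tensor chi_3 = chi_1 + chi_2 + chi_3 (all other irreducibles have multiplicity 0).

Why: The character of a tensor product is the pointwise product (chi_3 * chi_3)(C) = chi_3(C) * chi_3(C):
  {e}: (2)*(2), {r^1, r^2}: (-1)*(-1), {s, sr, ..., sr^2}: (0)*(0)
so (chi_3 * chi_3) takes values
  {e} -> 4, {r^1, r^2} -> 1, {s, sr, ..., sr^2} -> 0.
Now take the inner product of this character with each irreducible chi from the table, <chi_3*chi_3, chi> = (1/6) sum_C |C| (chi_3*chi_3)(C) conj(chi(C)):
  <chi_3*chi_3, chi_1> = (1/6)[1*(4)*conj(1) + 2*(1)*conj(1) + 3*(0)*conj(1)]
      = (1/6)[(4) + (2) + (0)] = 6/6 = 1
  <chi_3*chi_3, chi_2> = (1/6)[1*(4)*conj(1) + 2*(1)*conj(1) + 3*(0)*conj(-1)]
      = (1/6)[(4) + (2) + (0)] = 6/6 = 1
  <chi_3*chi_3, chi_3> = (1/6)[1*(4)*conj(2) + 2*(1)*conj(-1) + 3*(0)*conj(0)]
      = (1/6)[(8) + (-2) + (0)] = 6/6 = 1
Hence the multiplicities are chi_1: 1, chi_2: 1, chi_3: 1. Dimension check: dim(chi_3)*dim(chi_3) = 2*2 = 4 and sum (mult * dim) = 1*1 + 1*1 + 1*2 = 4.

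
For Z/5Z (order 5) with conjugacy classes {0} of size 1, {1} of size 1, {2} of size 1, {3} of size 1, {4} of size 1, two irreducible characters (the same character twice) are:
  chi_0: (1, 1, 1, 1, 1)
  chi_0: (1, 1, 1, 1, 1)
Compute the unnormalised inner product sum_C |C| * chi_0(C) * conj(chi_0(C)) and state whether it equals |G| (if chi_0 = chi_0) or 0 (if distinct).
Sum = 5 = |G| = 5; so <chi_0, chi_0> = 1 (norm-1 confirms irreducibility).

Working: Compute term by term over conjugacy classes (|C| * chi_0(C) * conj(chi_0(C))):
  1*(1)*conj(1) + 1*(1)*conj(1) + 1*(1)*conj(1) + 1*(1)*conj(1) + 1*(1)*conj(1)
  = (1) + (1) + (1) + (1) + (1)
  = 5.
(Exp terms are combined using exp(i*s)*conj(exp(i*t)) = exp(i*(s-t)), and sums of them are collapsed using the identity that for every m > 1 the m distinct m-th roots of unity sum to 0, e.g. 1 + exp(2*I*pi/3) + exp(-2*I*pi/3) = 0.)
Dividing by |G| = 5 gives 5/5 = 1, matching the row-orthogonality relation <chi_0, chi_0> = [chi_0 = chi_0].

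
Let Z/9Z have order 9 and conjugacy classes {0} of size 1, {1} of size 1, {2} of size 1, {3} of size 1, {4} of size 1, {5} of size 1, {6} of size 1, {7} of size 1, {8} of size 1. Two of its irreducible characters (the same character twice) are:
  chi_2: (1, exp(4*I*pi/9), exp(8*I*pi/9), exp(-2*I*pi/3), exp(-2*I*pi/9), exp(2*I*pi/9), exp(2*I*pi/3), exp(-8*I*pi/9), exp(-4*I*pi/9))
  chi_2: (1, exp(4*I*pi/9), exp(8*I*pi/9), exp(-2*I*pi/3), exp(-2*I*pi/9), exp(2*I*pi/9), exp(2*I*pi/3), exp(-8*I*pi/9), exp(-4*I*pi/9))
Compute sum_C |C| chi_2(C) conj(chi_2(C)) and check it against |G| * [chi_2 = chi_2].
Sum = 9 = |G| = 9; so <chi_2, chi_2> = 1 (norm-1 confirms irreducibility).

Working: Compute term by term over conjugacy classes (|C| * chi_2(C) * conj(chi_2(C))):
  1*(1)*conj(1) + 1*(exp(4*I*pi/9))*conj(exp(4*I*pi/9)) + 1*(exp(8*I*pi/9))*conj(exp(8*I*pi/9)) + 1*(exp(-2*I*pi/3))*conj(exp(-2*I*pi/3)) + 1*(exp(-2*I*pi/9))*conj(exp(-2*I*pi/9)) + 1*(exp(2*I*pi/9))*conj(exp(2*I*pi/9)) + 1*(exp(2*I*pi/3))*conj(exp(2*I*pi/3)) + 1*(exp(-8*I*pi/9))*conj(exp(-8*I*pi/9)) + 1*(exp(-4*I*pi/9))*conj(exp(-4*I*pi/9))
  = (1) + (1) + (1) + (1) + (1) + (1) + (1) + (1) + (1)
  = 9.
(Exp terms are combined using exp(i*s)*conj(exp(i*t)) = exp(i*(s-t)), and sums of them are collapsed using the identity that for every m > 1 the m distinct m-th roots of unity sum to 0, e.g. 1 + exp(2*I*pi/3) + exp(-2*I*pi/3) = 0.)
Dividing by |G| = 9 gives 9/9 = 1, matching the row-orthogonality relation <chi_2, chi_2> = [chi_2 = chi_2].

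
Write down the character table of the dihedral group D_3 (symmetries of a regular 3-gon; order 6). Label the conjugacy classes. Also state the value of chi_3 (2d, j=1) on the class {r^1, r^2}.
Conjugacy classes: {e} of size 1, {r^1, r^2} of size 2, {s, sr, ..., sr^2} of size 3.
Character table:
  irrep \ class              {e} (size 1)  {r^1, r^2} (size 2)  {s, sr, ..., sr^2} (size 3)
  chi_1 (triv)               1             1                    1                          
  chi_2 (sign: r->1, s->-1)  1             1                    -1                         
  chi_3 (2d, j=1)            2             -1                   0                          

Spot check: chi_3 (2d, j=1) on {r^1, r^2} = -1.

Argument: D_3 has order 2*3 = 6 with 3 conjugacy classes, hence 3 irreducibles. Sum of squared dims 1 + 1 + 4 = 6 = |G|. Linear characters come from the abelianisation; the 2-dimensional irreps have character r^k -> 2*cos(2*pi*j*k/3), reflections -> 0.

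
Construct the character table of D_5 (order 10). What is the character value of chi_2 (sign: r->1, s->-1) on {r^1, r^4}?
Conjugacy classes: {e} of size 1, {r^1, r^4} of size 2, {r^2, r^3} of size 2, {s, sr, ..., sr^4} of size 5.
Character table:
  irrep \ class              {e} (size 1)  {r^1, r^4} (size 2)  {r^2, r^3} (size 2)  {s, sr, ..., sr^4} (size 5)
  chi_1 (triv)               1             1                    1                    1                          
  chi_2 (sign: r->1, s->-1)  1             1                    1                    -1                         
  chi_3 (2d, j=1)            2             -1/2 + sqrt(5)/2     -sqrt(5)/2 - 1/2     0                          
  chi_4 (2d, j=2)            2             -sqrt(5)/2 - 1/2     -1/2 + sqrt(5)/2     0                          

Spot check: chi_2 (sign: r->1, s->-1) on {r^1, r^4} = 1.

D_5 has order 2*5 = 10 with 4 conjugacy classes, hence 4 irreducibles. Sum of squared dims 1 + 1 + 4 + 4 = 10 = |G|. Linear characters come from the abelianisation; the 2-dimensional irreps have character r^k -> 2*cos(2*pi*j*k/5), reflections -> 0.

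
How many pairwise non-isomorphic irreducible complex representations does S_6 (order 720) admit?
11

Working: The number of irreducible complex representations of a finite group equals its number of conjugacy classes. Conjugacy classes in S_6 correspond to cycle types, i.e. partitions of 6; there are p(6) = 11 of them, so S_6 (order 720) has exactly 11 irreducible complex representations.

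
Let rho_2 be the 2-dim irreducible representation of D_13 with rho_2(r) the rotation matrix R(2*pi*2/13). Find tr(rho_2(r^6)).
chi_{rho_2}(r^6) = 2*cos(2*pi*2*6/13) = 2*cos(2*pi/13)

Argument: rho_2(r^6) is rotation by angle 2*pi*2*6/13, whose trace is 2*cos(2*pi*2*6/13) = 2*cos(2*pi/13).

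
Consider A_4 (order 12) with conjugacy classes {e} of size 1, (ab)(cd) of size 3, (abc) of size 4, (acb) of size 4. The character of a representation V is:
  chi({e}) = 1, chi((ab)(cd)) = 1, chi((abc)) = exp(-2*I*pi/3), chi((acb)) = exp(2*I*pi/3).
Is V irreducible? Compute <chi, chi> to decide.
Irreducible: <chi, chi> = 1.

Argument: <chi, chi> = (1/|G|) sum_C |C| * |chi(C)|^2 = (1/12)[1*|1|^2 + 3*|1|^2 + 4*|exp(-2*I*pi/3)|^2 + 4*|exp(2*I*pi/3)|^2]
  = (1/12)[(1) + (3) + (4) + (4)] = 12/12 = 1.
(Exp terms are combined using exp(i*s)*conj(exp(i*t)) = exp(i*(s-t)), and sums of them are collapsed using the identity that for every m > 1 the m distinct m-th roots of unity sum to 0, e.g. 1 + exp(2*I*pi/3) + exp(-2*I*pi/3) = 0.)
A character is irreducible iff <chi, chi> = 1, so this representation is irreducible.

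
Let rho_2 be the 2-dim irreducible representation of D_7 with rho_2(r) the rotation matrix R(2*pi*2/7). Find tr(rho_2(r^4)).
chi_{rho_2}(r^4) = 2*cos(2*pi*2*4/7) = 2*cos(16*pi/7)

rho_2(r^4) is rotation by angle 2*pi*2*4/7, whose trace is 2*cos(2*pi*2*4/7) = 2*cos(16*pi/7).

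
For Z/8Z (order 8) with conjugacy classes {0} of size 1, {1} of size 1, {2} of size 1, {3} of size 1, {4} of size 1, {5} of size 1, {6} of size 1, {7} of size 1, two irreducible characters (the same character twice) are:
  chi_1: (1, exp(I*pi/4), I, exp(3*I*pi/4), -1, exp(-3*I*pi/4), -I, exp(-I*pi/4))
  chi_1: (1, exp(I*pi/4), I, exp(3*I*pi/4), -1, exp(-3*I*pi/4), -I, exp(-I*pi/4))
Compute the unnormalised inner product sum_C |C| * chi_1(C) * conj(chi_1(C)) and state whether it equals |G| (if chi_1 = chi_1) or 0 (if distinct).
Sum = 8 = |G| = 8; so <chi_1, chi_1> = 1 (norm-1 confirms irreducibility).

Explanation: Compute term by term over conjugacy classes (|C| * chi_1(C) * conj(chi_1(C))):
  1*(1)*conj(1) + 1*(exp(I*pi/4))*conj(exp(I*pi/4)) + 1*(I)*conj(I) + 1*(exp(3*I*pi/4))*conj(exp(3*I*pi/4)) + 1*(-1)*conj(-1) + 1*(exp(-3*I*pi/4))*conj(exp(-3*I*pi/4)) + 1*(-I)*conj(-I) + 1*(exp(-I*pi/4))*conj(exp(-I*pi/4))
  = (1) + (1) + (1) + (1) + (1) + (1) + (1) + (1)
  = 8.
(Exp terms are combined using exp(i*s)*conj(exp(i*t)) = exp(i*(s-t)), and sums of them are collapsed using the identity that for every m > 1 the m distinct m-th roots of unity sum to 0, e.g. 1 + exp(2*I*pi/3) + exp(-2*I*pi/3) = 0.)
Dividing by |G| = 8 gives 8/8 = 1, matching the row-orthogonality relation <chi_1, chi_1> = [chi_1 = chi_1].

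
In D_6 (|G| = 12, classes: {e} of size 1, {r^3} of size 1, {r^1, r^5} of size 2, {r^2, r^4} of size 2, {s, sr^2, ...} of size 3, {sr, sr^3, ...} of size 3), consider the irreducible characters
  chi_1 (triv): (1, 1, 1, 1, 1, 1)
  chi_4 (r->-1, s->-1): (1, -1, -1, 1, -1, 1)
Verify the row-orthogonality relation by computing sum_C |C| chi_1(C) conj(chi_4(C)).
Sum = 0; so <chi_1, chi_4> = 0 (distinct irreducibles are orthogonal).

Derivation: Compute term by term over conjugacy classes (|C| * chi_1(C) * conj(chi_4(C))):
  1*(1)*conj(1) + 1*(1)*conj(-1) + 2*(1)*conj(-1) + 2*(1)*conj(1) + 3*(1)*conj(-1) + 3*(1)*conj(1)
  = (1) + (-1) + (-2) + (2) + (-3) + (3)
  = 0.
Dividing by |G| = 12 gives 0/12 = 0, matching the row-orthogonality relation <chi_1, chi_4> = [chi_1 = chi_4].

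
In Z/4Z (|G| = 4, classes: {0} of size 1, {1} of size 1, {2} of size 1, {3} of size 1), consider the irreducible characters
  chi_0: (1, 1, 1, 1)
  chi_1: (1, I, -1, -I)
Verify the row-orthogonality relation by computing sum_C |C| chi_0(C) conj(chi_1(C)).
Sum = 0; so <chi_0, chi_1> = 0 (distinct irreducibles are orthogonal).

Details: Compute term by term over conjugacy classes (|C| * chi_0(C) * conj(chi_1(C))):
  1*(1)*conj(1) + 1*(1)*conj(I) + 1*(1)*conj(-1) + 1*(1)*conj(-I)
  = (1) + (-I) + (-1) + (I)
  = 0.
(Exp terms are combined using exp(i*s)*conj(exp(i*t)) = exp(i*(s-t)), and sums of them are collapsed using the identity that for every m > 1 the m distinct m-th roots of unity sum to 0, e.g. 1 + exp(2*I*pi/3) + exp(-2*I*pi/3) = 0.)
Dividing by |G| = 4 gives 0/4 = 0, matching the row-orthogonality relation <chi_0, chi_1> = [chi_0 = chi_1].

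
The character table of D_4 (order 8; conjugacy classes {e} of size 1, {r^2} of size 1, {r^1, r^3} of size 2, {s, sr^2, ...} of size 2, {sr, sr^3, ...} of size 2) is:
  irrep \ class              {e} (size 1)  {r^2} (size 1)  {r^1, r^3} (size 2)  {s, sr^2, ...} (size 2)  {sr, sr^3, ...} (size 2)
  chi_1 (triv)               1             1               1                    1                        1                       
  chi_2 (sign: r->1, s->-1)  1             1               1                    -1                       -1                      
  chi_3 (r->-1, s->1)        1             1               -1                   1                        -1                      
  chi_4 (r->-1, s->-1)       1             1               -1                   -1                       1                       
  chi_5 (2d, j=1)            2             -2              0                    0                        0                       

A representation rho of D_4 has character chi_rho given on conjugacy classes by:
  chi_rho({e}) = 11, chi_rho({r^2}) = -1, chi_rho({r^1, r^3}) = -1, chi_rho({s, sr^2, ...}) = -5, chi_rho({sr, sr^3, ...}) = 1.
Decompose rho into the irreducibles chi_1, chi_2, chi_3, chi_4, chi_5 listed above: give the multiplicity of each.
Multiplicities: chi_1: 0, chi_2: 2, chi_3: 0, chi_4: 3, chi_5: 3.

Proof sketch: Use <chi_rho, chi> = (1/|G|) sum_C |C| * chi_rho(C) * conj(chi(C)) with |G| = 8 for each irreducible chi in the table:
  <chi_rho, chi_1> = (1/8)[1*(11)*conj(1) + 1*(-1)*conj(1) + 2*(-1)*conj(1) + 2*(-5)*conj(1) + 2*(1)*conj(1)]
      = (1/8)[(11) + (-1) + (-2) + (-10) + (2)] = 0/8 = 0
  <chi_rho, chi_2> = (1/8)[1*(11)*conj(1) + 1*(-1)*conj(1) + 2*(-1)*conj(1) + 2*(-5)*conj(-1) + 2*(1)*conj(-1)]
      = (1/8)[(11) + (-1) + (-2) + (10) + (-2)] = 16/8 = 2
  <chi_rho, chi_3> = (1/8)[1*(11)*conj(1) + 1*(-1)*conj(1) + 2*(-1)*conj(-1) + 2*(-5)*conj(1) + 2*(1)*conj(-1)]
      = (1/8)[(11) + (-1) + (2) + (-10) + (-2)] = 0/8 = 0
  <chi_rho, chi_4> = (1/8)[1*(11)*conj(1) + 1*(-1)*conj(1) + 2*(-1)*conj(-1) + 2*(-5)*conj(-1) + 2*(1)*conj(1)]
      = (1/8)[(11) + (-1) + (2) + (10) + (2)] = 24/8 = 3
  <chi_rho, chi_5> = (1/8)[1*(11)*conj(2) + 1*(-1)*conj(-2) + 2*(-1)*conj(0) + 2*(-5)*conj(0) + 2*(1)*conj(0)]
      = (1/8)[(22) + (2) + (0) + (0) + (0)] = 24/8 = 3
Dimension check: dim(rho) = sum (mult * dim) = 0*1 + 2*1 + 0*1 + 3*1 + 3*2 = 11 = chi_rho(e) = 11.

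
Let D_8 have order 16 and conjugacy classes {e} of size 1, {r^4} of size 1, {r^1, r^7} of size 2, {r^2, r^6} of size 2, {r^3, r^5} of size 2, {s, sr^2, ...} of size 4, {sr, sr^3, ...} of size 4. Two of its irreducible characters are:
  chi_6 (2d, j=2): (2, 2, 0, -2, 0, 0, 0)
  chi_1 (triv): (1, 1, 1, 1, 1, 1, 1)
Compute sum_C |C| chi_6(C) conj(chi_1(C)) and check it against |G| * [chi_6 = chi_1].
Sum = 0; so <chi_6, chi_1> = 0 (distinct irreducibles are orthogonal).

Justification: Compute term by term over conjugacy classes (|C| * chi_6(C) * conj(chi_1(C))):
  1*(2)*conj(1) + 1*(2)*conj(1) + 2*(0)*conj(1) + 2*(-2)*conj(1) + 2*(0)*conj(1) + 4*(0)*conj(1) + 4*(0)*conj(1)
  = (2) + (2) + (0) + (-4) + (0) + (0) + (0)
  = 0.
Dividing by |G| = 16 gives 0/16 = 0, matching the row-orthogonality relation <chi_6, chi_1> = [chi_6 = chi_1].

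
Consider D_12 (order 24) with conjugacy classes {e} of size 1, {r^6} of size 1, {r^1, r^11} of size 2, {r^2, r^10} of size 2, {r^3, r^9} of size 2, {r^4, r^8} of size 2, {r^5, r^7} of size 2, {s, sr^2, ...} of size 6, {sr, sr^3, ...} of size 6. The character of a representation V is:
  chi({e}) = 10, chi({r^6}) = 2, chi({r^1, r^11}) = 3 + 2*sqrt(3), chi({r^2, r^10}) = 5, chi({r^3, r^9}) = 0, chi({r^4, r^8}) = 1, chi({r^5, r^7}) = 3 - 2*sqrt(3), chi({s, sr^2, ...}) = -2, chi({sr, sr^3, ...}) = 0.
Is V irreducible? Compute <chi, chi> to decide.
Not irreducible (reducible): <chi, chi> = 11 > 1.

Working: <chi, chi> = (1/|G|) sum_C |C| * |chi(C)|^2 = (1/24)[1*|10|^2 + 1*|2|^2 + 2*|3 + 2*sqrt(3)|^2 + 2*|5|^2 + 2*|0|^2 + 2*|1|^2 + 2*|3 - 2*sqrt(3)|^2 + 6*|-2|^2 + 6*|0|^2]
  = (1/24)[(100) + (4) + (24*sqrt(3) + 42) + (50) + (0) + (2) + (42 - 24*sqrt(3)) + (24) + (0)] = 264/24 = 11.
A character is irreducible iff <chi, chi> = 1, so this representation is reducible.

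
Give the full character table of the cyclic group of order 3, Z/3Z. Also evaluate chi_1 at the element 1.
Character table of Z/3Z (irreps indexed chi_0,...,chi_2 with chi_k(m) = zeta_3^(k*m), zeta_3 = exp(2*pi*i/3)):
  irrep \ class  {0} (size 1)  {1} (size 1)    {2} (size 1)  
  chi_0          1             1               1             
  chi_1          1             exp(2*I*pi/3)   exp(-2*I*pi/3)
  chi_2          1             exp(-2*I*pi/3)  exp(2*I*pi/3) 

Spot check: chi_1(1) = zeta_3^(1*1) = zeta_3^1 = exp(2*I*pi/3).

Solution. Z/3Z is abelian, so all 3 irreducible complex representations are 1-dimensional. They are given by chi_k(m) = zeta_3^(k*m) for k = 0,...,2. Row orthogonality: sum_m chi_k(m) conj(chi_l(m)) = 3 * [k = l].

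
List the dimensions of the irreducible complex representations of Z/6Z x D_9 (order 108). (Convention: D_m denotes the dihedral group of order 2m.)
Dimensions: 1, 1, 1, 1, 1, 1, 1, 1, 1, 1, 1, 1, 2, 2, 2, 2, 2, 2, 2, 2, 2, 2, 2, 2, 2, 2, 2, 2, 2, 2, 2, 2, 2, 2, 2, 2

Derivation: There are 36 irreducibles (= number of conjugacy classes). Their dimensions d_i satisfy sum d_i^2 = |G| = 108: 1 + 1 + 1 + 1 + 1 + 1 + 1 + 1 + 1 + 1 + 1 + 1 + 4 + 4 + 4 + 4 + 4 + 4 + 4 + 4 + 4 + 4 + 4 + 4 + 4 + 4 + 4 + 4 + 4 + 4 + 4 + 4 + 4 + 4 + 4 + 4 = 108. (For the product with Z/6Z: each of the 6 1-dim characters of Z/6Z tensors with each irrep of D_9, giving 6 copies of each D_9-dimension.)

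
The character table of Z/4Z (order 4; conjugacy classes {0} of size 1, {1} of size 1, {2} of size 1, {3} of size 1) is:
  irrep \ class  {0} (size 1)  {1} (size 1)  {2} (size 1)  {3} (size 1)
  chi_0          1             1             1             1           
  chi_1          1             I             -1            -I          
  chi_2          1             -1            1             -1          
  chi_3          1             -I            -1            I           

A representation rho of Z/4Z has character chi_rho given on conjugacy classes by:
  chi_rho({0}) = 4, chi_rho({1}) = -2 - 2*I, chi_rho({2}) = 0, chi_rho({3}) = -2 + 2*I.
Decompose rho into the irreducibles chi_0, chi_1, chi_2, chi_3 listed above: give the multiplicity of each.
Multiplicities: chi_0: 0, chi_1: 0, chi_2: 2, chi_3: 2.

Justification: Use <chi_rho, chi> = (1/|G|) sum_C |C| * chi_rho(C) * conj(chi(C)) with |G| = 4 for each irreducible chi in the table:
  <chi_rho, chi_0> = (1/4)[1*(4)*conj(1) + 1*(-2 - 2*I)*conj(1) + 1*(0)*conj(1) + 1*(-2 + 2*I)*conj(1)]
      = (1/4)[(4) + (-2 - 2*I) + (0) + (-2 + 2*I)] = 0/4 = 0
  <chi_rho, chi_1> = (1/4)[1*(4)*conj(1) + 1*(-2 - 2*I)*conj(I) + 1*(0)*conj(-1) + 1*(-2 + 2*I)*conj(-I)]
      = (1/4)[(4) + (-2 + 2*I) + (0) + (-2 - 2*I)] = 0/4 = 0
  <chi_rho, chi_2> = (1/4)[1*(4)*conj(1) + 1*(-2 - 2*I)*conj(-1) + 1*(0)*conj(1) + 1*(-2 + 2*I)*conj(-1)]
      = (1/4)[(4) + (2 + 2*I) + (0) + (2 - 2*I)] = 8/4 = 2
  <chi_rho, chi_3> = (1/4)[1*(4)*conj(1) + 1*(-2 - 2*I)*conj(-I) + 1*(0)*conj(-1) + 1*(-2 + 2*I)*conj(I)]
      = (1/4)[(4) + (2 - 2*I) + (0) + (2 + 2*I)] = 8/4 = 2
(Exp terms are combined using exp(i*s)*conj(exp(i*t)) = exp(i*(s-t)), and sums of them are collapsed using the identity that for every m > 1 the m distinct m-th roots of unity sum to 0, e.g. 1 + exp(2*I*pi/3) + exp(-2*I*pi/3) = 0.)
Dimension check: dim(rho) = sum (mult * dim) = 0*1 + 0*1 + 2*1 + 2*1 = 4 = chi_rho(e) = 4.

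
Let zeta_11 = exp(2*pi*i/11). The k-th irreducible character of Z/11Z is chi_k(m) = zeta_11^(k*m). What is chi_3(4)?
chi_3(4) = zeta_11^12 = exp(2*I*pi/11)

Explanation: chi_3(4) = zeta_11^(3*4) = zeta_11^12. Since zeta_11^11 = 1, this equals zeta_11^1 = exp(2*pi*i*1/11) = exp(2*I*pi/11).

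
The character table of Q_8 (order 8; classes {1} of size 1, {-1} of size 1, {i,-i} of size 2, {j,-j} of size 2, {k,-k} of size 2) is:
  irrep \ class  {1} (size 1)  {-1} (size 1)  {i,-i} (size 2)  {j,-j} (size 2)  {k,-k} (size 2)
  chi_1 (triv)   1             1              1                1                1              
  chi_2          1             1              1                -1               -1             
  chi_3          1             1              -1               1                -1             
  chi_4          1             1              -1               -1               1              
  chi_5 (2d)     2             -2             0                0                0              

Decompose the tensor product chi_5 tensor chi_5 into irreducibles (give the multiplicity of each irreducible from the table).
chi_5 tensor chi_5 = chi_1 + chi_2 + chi_3 + chi_4 (all other irreducibles have multiplicity 0).

Working: The character of a tensor product is the pointwise product (chi_5 * chi_5)(C) = chi_5(C) * chi_5(C):
  {1}: (2)*(2), {-1}: (-2)*(-2), {i,-i}: (0)*(0), {j,-j}: (0)*(0), {k,-k}: (0)*(0)
so (chi_5 * chi_5) takes values
  {1} -> 4, {-1} -> 4, {i,-i} -> 0, {j,-j} -> 0, {k,-k} -> 0.
Now take the inner product of this character with each irreducible chi from the table, <chi_5*chi_5, chi> = (1/8) sum_C |C| (chi_5*chi_5)(C) conj(chi(C)):
  <chi_5*chi_5, chi_1> = (1/8)[1*(4)*conj(1) + 1*(4)*conj(1) + 2*(0)*conj(1) + 2*(0)*conj(1) + 2*(0)*conj(1)]
      = (1/8)[(4) + (4) + (0) + (0) + (0)] = 8/8 = 1
  <chi_5*chi_5, chi_2> = (1/8)[1*(4)*conj(1) + 1*(4)*conj(1) + 2*(0)*conj(1) + 2*(0)*conj(-1) + 2*(0)*conj(-1)]
      = (1/8)[(4) + (4) + (0) + (0) + (0)] = 8/8 = 1
  <chi_5*chi_5, chi_3> = (1/8)[1*(4)*conj(1) + 1*(4)*conj(1) + 2*(0)*conj(-1) + 2*(0)*conj(1) + 2*(0)*conj(-1)]
      = (1/8)[(4) + (4) + (0) + (0) + (0)] = 8/8 = 1
  <chi_5*chi_5, chi_4> = (1/8)[1*(4)*conj(1) + 1*(4)*conj(1) + 2*(0)*conj(-1) + 2*(0)*conj(-1) + 2*(0)*conj(1)]
      = (1/8)[(4) + (4) + (0) + (0) + (0)] = 8/8 = 1
  <chi_5*chi_5, chi_5> = (1/8)[1*(4)*conj(2) + 1*(4)*conj(-2) + 2*(0)*conj(0) + 2*(0)*conj(0) + 2*(0)*conj(0)]
      = (1/8)[(8) + (-8) + (0) + (0) + (0)] = 0/8 = 0
Hence the multiplicities are chi_1: 1, chi_2: 1, chi_3: 1, chi_4: 1. Dimension check: dim(chi_5)*dim(chi_5) = 2*2 = 4 and sum (mult * dim) = 1*1 + 1*1 + 1*1 + 1*1 = 4.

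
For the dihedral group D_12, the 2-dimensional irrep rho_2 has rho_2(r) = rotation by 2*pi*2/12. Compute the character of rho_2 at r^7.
chi_{rho_2}(r^7) = 2*cos(2*pi*2*7/12) = 1

Proof sketch: rho_2(r^7) is rotation by angle 2*pi*2*7/12, whose trace is 2*cos(2*pi*2*7/12) = 1.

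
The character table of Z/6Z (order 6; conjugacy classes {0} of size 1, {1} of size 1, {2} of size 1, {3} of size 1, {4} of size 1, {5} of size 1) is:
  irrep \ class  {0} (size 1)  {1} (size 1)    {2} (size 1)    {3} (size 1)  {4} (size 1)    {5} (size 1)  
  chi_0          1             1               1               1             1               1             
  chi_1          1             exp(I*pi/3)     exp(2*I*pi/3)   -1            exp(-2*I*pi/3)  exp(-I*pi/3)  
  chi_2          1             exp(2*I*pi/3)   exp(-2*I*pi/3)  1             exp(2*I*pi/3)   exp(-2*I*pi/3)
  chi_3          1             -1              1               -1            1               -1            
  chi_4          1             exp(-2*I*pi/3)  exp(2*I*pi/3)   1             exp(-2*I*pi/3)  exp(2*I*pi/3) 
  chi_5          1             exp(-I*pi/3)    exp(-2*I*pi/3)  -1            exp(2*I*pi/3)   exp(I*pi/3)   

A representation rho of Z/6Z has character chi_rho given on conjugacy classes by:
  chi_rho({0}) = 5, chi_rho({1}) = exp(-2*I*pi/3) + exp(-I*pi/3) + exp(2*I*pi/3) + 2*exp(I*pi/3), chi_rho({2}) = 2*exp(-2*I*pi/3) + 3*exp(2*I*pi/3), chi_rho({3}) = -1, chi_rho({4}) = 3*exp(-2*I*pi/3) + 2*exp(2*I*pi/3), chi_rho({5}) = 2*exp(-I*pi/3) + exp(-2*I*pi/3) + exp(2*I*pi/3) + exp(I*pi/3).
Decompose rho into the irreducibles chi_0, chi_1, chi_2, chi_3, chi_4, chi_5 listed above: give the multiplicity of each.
Multiplicities: chi_0: 0, chi_1: 2, chi_2: 1, chi_3: 0, chi_4: 1, chi_5: 1.

Argument: Use <chi_rho, chi> = (1/|G|) sum_C |C| * chi_rho(C) * conj(chi(C)) with |G| = 6 for each irreducible chi in the table:
  <chi_rho, chi_0> = (1/6)[1*(5)*conj(1) + 1*(exp(-2*I*pi/3) + exp(-I*pi/3) + exp(2*I*pi/3) + 2*exp(I*pi/3))*conj(1) + 1*(2*exp(-2*I*pi/3) + 3*exp(2*I*pi/3))*conj(1) + 1*(-1)*conj(1) + 1*(3*exp(-2*I*pi/3) + 2*exp(2*I*pi/3))*conj(1) + 1*(2*exp(-I*pi/3) + exp(-2*I*pi/3) + exp(2*I*pi/3) + exp(I*pi/3))*conj(1)]
      = (1/6)[(5) + (exp(-2*I*pi/3) + exp(-I*pi/3) + exp(2*I*pi/3) + 2*exp(I*pi/3)) + (2*exp(-2*I*pi/3) + 3*exp(2*I*pi/3)) + (-1) + (3*exp(-2*I*pi/3) + 2*exp(2*I*pi/3)) + (2*exp(-I*pi/3) + exp(-2*I*pi/3) + exp(2*I*pi/3) + exp(I*pi/3))] = 0/6 = 0
  <chi_rho, chi_1> = (1/6)[1*(5)*conj(1) + 1*(exp(-2*I*pi/3) + exp(-I*pi/3) + exp(2*I*pi/3) + 2*exp(I*pi/3))*conj(exp(I*pi/3)) + 1*(2*exp(-2*I*pi/3) + 3*exp(2*I*pi/3))*conj(exp(2*I*pi/3)) + 1*(-1)*conj(-1) + 1*(3*exp(-2*I*pi/3) + 2*exp(2*I*pi/3))*conj(exp(-2*I*pi/3)) + 1*(2*exp(-I*pi/3) + exp(-2*I*pi/3) + exp(2*I*pi/3) + exp(I*pi/3))*conj(exp(-I*pi/3))]
      = (1/6)[(5) + (1) + (3 + 2*exp(2*I*pi/3)) + (1) + (3 + 2*exp(-2*I*pi/3)) + (1)] = 12/6 = 2
  <chi_rho, chi_2> = (1/6)[1*(5)*conj(1) + 1*(exp(-2*I*pi/3) + exp(-I*pi/3) + exp(2*I*pi/3) + 2*exp(I*pi/3))*conj(exp(2*I*pi/3)) + 1*(2*exp(-2*I*pi/3) + 3*exp(2*I*pi/3))*conj(exp(-2*I*pi/3)) + 1*(-1)*conj(1) + 1*(3*exp(-2*I*pi/3) + 2*exp(2*I*pi/3))*conj(exp(2*I*pi/3)) + 1*(2*exp(-I*pi/3) + exp(-2*I*pi/3) + exp(2*I*pi/3) + exp(I*pi/3))*conj(exp(-2*I*pi/3))]
      = (1/6)[(5) + (2*exp(-I*pi/3) + exp(2*I*pi/3)) + (2 + 3*exp(-2*I*pi/3)) + (-1) + (2 + 3*exp(2*I*pi/3)) + (exp(-2*I*pi/3) + 2*exp(I*pi/3))] = 6/6 = 1
  <chi_rho, chi_3> = (1/6)[1*(5)*conj(1) + 1*(exp(-2*I*pi/3) + exp(-I*pi/3) + exp(2*I*pi/3) + 2*exp(I*pi/3))*conj(-1) + 1*(2*exp(-2*I*pi/3) + 3*exp(2*I*pi/3))*conj(1) + 1*(-1)*conj(-1) + 1*(3*exp(-2*I*pi/3) + 2*exp(2*I*pi/3))*conj(1) + 1*(2*exp(-I*pi/3) + exp(-2*I*pi/3) + exp(2*I*pi/3) + exp(I*pi/3))*conj(-1)]
      = (1/6)[(5) + (-2*exp(I*pi/3) - exp(2*I*pi/3) - exp(-I*pi/3) - exp(-2*I*pi/3)) + (2*exp(-2*I*pi/3) + 3*exp(2*I*pi/3)) + (1) + (3*exp(-2*I*pi/3) + 2*exp(2*I*pi/3)) + (-exp(I*pi/3) - exp(2*I*pi/3) - exp(-2*I*pi/3) - 2*exp(-I*pi/3))] = 0/6 = 0
  <chi_rho, chi_4> = (1/6)[1*(5)*conj(1) + 1*(exp(-2*I*pi/3) + exp(-I*pi/3) + exp(2*I*pi/3) + 2*exp(I*pi/3))*conj(exp(-2*I*pi/3)) + 1*(2*exp(-2*I*pi/3) + 3*exp(2*I*pi/3))*conj(exp(2*I*pi/3)) + 1*(-1)*conj(1) + 1*(3*exp(-2*I*pi/3) + 2*exp(2*I*pi/3))*conj(exp(-2*I*pi/3)) + 1*(2*exp(-I*pi/3) + exp(-2*I*pi/3) + exp(2*I*pi/3) + exp(I*pi/3))*conj(exp(2*I*pi/3))]
      = (1/6)[(5) + (-1) + (3 + 2*exp(2*I*pi/3)) + (-1) + (3 + 2*exp(-2*I*pi/3)) + (-1)] = 6/6 = 1
  <chi_rho, chi_5> = (1/6)[1*(5)*conj(1) + 1*(exp(-2*I*pi/3) + exp(-I*pi/3) + exp(2*I*pi/3) + 2*exp(I*pi/3))*conj(exp(-I*pi/3)) + 1*(2*exp(-2*I*pi/3) + 3*exp(2*I*pi/3))*conj(exp(-2*I*pi/3)) + 1*(-1)*conj(-1) + 1*(3*exp(-2*I*pi/3) + 2*exp(2*I*pi/3))*conj(exp(2*I*pi/3)) + 1*(2*exp(-I*pi/3) + exp(-2*I*pi/3) + exp(2*I*pi/3) + exp(I*pi/3))*conj(exp(I*pi/3))]
      = (1/6)[(5) + (exp(-I*pi/3) + 2*exp(2*I*pi/3)) + (2 + 3*exp(-2*I*pi/3)) + (1) + (2 + 3*exp(2*I*pi/3)) + (2*exp(-2*I*pi/3) + exp(I*pi/3))] = 6/6 = 1
(Exp terms are combined using exp(i*s)*conj(exp(i*t)) = exp(i*(s-t)), and sums of them are collapsed using the identity that for every m > 1 the m distinct m-th roots of unity sum to 0, e.g. 1 + exp(2*I*pi/3) + exp(-2*I*pi/3) = 0.)
Dimension check: dim(rho) = sum (mult * dim) = 0*1 + 2*1 + 1*1 + 0*1 + 1*1 + 1*1 = 5 = chi_rho(e) = 5.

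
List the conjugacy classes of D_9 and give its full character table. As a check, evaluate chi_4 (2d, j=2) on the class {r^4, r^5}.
Conjugacy classes: {e} of size 1, {r^1, r^8} of size 2, {r^2, r^7} of size 2, {r^3, r^6} of size 2, {r^4, r^5} of size 2, {s, sr, ..., sr^8} of size 9.
Character table:
  irrep \ class              {e} (size 1)  {r^1, r^8} (size 2)  {r^2, r^7} (size 2)  {r^3, r^6} (size 2)  {r^4, r^5} (size 2)  {s, sr, ..., sr^8} (size 9)
  chi_1 (triv)               1             1                    1                    1                    1                    1                          
  chi_2 (sign: r->1, s->-1)  1             1                    1                    1                    1                    -1                         
  chi_3 (2d, j=1)            2             2*cos(2*pi/9)        2*cos(4*pi/9)        -1                   -2*cos(pi/9)         0                          
  chi_4 (2d, j=2)            2             2*cos(4*pi/9)        -2*cos(pi/9)         -1                   2*cos(2*pi/9)        0                          
  chi_5 (2d, j=3)            2             -1                   -1                   2                    -1                   0                          
  chi_6 (2d, j=4)            2             -2*cos(pi/9)         2*cos(2*pi/9)        -1                   2*cos(4*pi/9)        0                          

Spot check: chi_4 (2d, j=2) on {r^4, r^5} = 2*cos(2*pi/9).

Why: D_9 has order 2*9 = 18 with 6 conjugacy classes, hence 6 irreducibles. Sum of squared dims 1 + 1 + 4 + 4 + 4 + 4 = 18 = |G|. Linear characters come from the abelianisation; the 2-dimensional irreps have character r^k -> 2*cos(2*pi*j*k/9), reflections -> 0.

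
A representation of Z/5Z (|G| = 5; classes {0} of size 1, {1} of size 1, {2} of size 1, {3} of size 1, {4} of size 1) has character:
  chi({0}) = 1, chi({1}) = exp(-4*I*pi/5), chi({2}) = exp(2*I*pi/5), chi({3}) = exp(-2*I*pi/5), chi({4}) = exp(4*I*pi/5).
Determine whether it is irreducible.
Irreducible: <chi, chi> = 1.

Details: <chi, chi> = (1/|G|) sum_C |C| * |chi(C)|^2 = (1/5)[1*|1|^2 + 1*|exp(-4*I*pi/5)|^2 + 1*|exp(2*I*pi/5)|^2 + 1*|exp(-2*I*pi/5)|^2 + 1*|exp(4*I*pi/5)|^2]
  = (1/5)[(1) + (1) + (1) + (1) + (1)] = 5/5 = 1.
(Exp terms are combined using exp(i*s)*conj(exp(i*t)) = exp(i*(s-t)), and sums of them are collapsed using the identity that for every m > 1 the m distinct m-th roots of unity sum to 0, e.g. 1 + exp(2*I*pi/3) + exp(-2*I*pi/3) = 0.)
A character is irreducible iff <chi, chi> = 1, so this representation is irreducible.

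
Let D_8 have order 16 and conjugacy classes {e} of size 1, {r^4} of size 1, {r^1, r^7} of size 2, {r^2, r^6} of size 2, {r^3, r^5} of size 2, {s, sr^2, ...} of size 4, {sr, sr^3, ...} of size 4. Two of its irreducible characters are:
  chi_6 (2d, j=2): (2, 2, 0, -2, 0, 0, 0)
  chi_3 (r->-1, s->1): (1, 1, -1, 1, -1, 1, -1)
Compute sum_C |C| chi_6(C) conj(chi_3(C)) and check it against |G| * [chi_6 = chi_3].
Sum = 0; so <chi_6, chi_3> = 0 (distinct irreducibles are orthogonal).

Explanation: Compute term by term over conjugacy classes (|C| * chi_6(C) * conj(chi_3(C))):
  1*(2)*conj(1) + 1*(2)*conj(1) + 2*(0)*conj(-1) + 2*(-2)*conj(1) + 2*(0)*conj(-1) + 4*(0)*conj(1) + 4*(0)*conj(-1)
  = (2) + (2) + (0) + (-4) + (0) + (0) + (0)
  = 0.
Dividing by |G| = 16 gives 0/16 = 0, matching the row-orthogonality relation <chi_6, chi_3> = [chi_6 = chi_3].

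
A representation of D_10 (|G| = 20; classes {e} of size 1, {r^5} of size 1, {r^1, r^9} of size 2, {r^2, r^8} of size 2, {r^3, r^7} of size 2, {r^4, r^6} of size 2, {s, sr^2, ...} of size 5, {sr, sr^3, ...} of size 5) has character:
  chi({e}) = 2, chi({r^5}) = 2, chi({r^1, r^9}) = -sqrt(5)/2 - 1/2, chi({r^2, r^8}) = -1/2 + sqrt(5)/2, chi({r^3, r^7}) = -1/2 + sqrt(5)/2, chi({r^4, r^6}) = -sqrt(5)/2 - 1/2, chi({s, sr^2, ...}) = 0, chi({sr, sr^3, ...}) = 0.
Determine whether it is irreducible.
Irreducible: <chi, chi> = 1.

Argument: <chi, chi> = (1/|G|) sum_C |C| * |chi(C)|^2 = (1/20)[1*|2|^2 + 1*|2|^2 + 2*|-sqrt(5)/2 - 1/2|^2 + 2*|-1/2 + sqrt(5)/2|^2 + 2*|-1/2 + sqrt(5)/2|^2 + 2*|-sqrt(5)/2 - 1/2|^2 + 5*|0|^2 + 5*|0|^2]
  = (1/20)[(4) + (4) + (sqrt(5) + 3) + (3 - sqrt(5)) + (3 - sqrt(5)) + (sqrt(5) + 3) + (0) + (0)] = 20/20 = 1.
A character is irreducible iff <chi, chi> = 1, so this representation is irreducible.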